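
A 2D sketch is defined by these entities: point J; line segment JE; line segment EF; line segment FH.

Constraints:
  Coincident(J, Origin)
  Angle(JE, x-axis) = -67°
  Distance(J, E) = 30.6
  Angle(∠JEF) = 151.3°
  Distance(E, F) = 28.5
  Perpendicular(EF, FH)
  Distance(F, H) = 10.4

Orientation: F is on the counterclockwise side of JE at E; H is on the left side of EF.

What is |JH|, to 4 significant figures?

55.51

J is at the origin; JE runs at -67.0° with length 30.6, so E = 30.6·(cos -67.0°, sin -67.0°) = (11.96, -28.17). ∠JEF = 151.3°, so EF runs at -67.0° + (180° − 151.3°) = -38.30° from the x-axis; with |EF| = 28.5, F = E + 28.5·(cos -38.30°, sin -38.30°) = (34.32, -45.83). EF is perpendicular to FH; with |FH| = 10.4 on the left of EF, H = F + 10.4·(0.6198, 0.7848) = (40.77, -37.67). Then |JH| = |H − J| = 55.51.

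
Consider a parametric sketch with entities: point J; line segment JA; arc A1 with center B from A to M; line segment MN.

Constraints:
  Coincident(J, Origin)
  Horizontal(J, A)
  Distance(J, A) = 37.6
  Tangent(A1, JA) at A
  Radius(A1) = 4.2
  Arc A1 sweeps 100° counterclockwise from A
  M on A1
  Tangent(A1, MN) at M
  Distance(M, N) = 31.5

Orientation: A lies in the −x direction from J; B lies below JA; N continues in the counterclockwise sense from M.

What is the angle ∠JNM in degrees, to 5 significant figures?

55.250°

J is at the origin; J and A share the same y with |JA| = 37.6 and A on the −x side, so A = (-37.600, 0.0000). A1 meets JA tangentially, so BA is at right angles to JA, so B = A + (0, -4.2) = (-37.600, -4.2000). On A1, A sits at bearing 90° from B; a 100° counterclockwise sweep puts M at bearing 190°, so M = B + 4.2·(cos 190°, sin 190°) = (-41.736, -4.9293). Since A1 is tangent to MN there, BM ⟂ MN, so MN runs along (−sin 190°, cos 190°); with |MN| = 31.5, N = (-36.266, -35.951). Then cos ∠JNM = NJ·NM / (|NJ||NM|), giving 55.250°.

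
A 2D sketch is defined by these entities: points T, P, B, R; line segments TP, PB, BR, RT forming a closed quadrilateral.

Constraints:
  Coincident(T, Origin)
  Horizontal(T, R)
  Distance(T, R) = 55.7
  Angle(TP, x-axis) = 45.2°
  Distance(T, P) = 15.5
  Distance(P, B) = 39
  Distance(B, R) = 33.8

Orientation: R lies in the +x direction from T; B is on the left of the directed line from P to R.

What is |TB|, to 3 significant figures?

54.2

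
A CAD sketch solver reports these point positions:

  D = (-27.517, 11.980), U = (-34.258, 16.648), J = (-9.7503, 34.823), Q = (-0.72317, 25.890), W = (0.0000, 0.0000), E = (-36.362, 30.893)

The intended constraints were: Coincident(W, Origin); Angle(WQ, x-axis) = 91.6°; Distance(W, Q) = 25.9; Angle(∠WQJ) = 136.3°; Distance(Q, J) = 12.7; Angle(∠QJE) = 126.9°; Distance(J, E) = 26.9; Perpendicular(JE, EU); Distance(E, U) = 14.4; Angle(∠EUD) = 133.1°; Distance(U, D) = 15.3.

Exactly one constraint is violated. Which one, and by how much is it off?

Distance(U, D) = 15.3 — off by 7.10.

W = (0.00, 0.00) ✓; WQ at 91.60° ✓; |WQ| = 25.90 ✓; ∠WQJ = 136.3° ✓; |QJ| = 12.70 ✓; ∠QJE = 126.9° ✓; |JE| = 26.90 ✓; ∠(JE, EU) = 90.00° ✓; |EU| = 14.40 ✓; ∠EUD = 133.1° ✓; |UD| = 8.199 ✗.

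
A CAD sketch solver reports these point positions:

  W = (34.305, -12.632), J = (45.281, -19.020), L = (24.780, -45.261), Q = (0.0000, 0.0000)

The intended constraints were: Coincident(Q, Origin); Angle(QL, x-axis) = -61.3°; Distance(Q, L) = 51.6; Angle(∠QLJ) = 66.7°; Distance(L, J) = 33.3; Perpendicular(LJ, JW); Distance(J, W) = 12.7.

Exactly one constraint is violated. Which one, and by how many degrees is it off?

Perpendicular(LJ, JW) — off by 7.80°.

Q = (0.00, 0.00) ✓; QL at -61.30° ✓; |QL| = 51.60 ✓; ∠QLJ = 66.70° ✓; |LJ| = 33.30 ✓; ∠(LJ, JW) = 97.80° ✗; |JW| = 12.70 ✓.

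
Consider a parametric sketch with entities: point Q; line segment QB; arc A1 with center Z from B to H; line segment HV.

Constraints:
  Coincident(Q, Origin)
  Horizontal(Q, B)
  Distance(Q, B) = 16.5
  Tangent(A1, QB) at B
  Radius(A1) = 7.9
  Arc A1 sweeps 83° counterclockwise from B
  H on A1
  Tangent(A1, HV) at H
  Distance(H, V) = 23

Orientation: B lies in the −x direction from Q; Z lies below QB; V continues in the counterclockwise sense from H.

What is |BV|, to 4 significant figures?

31.61

Q is at the origin; QB is horizontal with |QB| = 16.5 and B on the −x side, so B = (-16.50, 0.000). The tangent condition forces ZB to be normal to QB, so Z = B + (0, -7.9) = (-16.50, -7.900). On A1, B sits at bearing 90° from Z; an 83° counterclockwise sweep puts H at bearing 173°, so H = Z + 7.9·(cos 173°, sin 173°) = (-24.34, -6.937). The tangent condition forces ZH to be normal to HV, so HV runs along (−sin 173°, cos 173°); with |HV| = 23.0, V = (-27.14, -29.77). Then |BV| = |V − B| = 31.61.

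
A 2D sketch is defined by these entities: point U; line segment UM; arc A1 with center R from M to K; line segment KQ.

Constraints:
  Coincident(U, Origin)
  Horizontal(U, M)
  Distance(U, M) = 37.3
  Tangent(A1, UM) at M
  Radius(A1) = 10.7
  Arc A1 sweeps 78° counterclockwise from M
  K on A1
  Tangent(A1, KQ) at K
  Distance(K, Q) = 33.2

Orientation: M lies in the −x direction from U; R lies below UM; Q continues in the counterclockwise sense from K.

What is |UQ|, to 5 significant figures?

68.305

U is at the origin; U and M share the same y with |UM| = 37.3 and M on the −x side, so M = (-37.300, 0.0000). A1 meets UM tangentially, so RM is at right angles to UM, so R = M + (0, -10.7) = (-37.300, -10.700). On A1, M sits at bearing 90° from R; a 78° counterclockwise sweep puts K at bearing 168°, so K = R + 10.7·(cos 168°, sin 168°) = (-47.766, -8.4753). The tangent condition forces RK to be normal to KQ, so KQ runs along (−sin 168°, cos 168°); with |KQ| = 33.2, Q = (-54.669, -40.950). Then |UQ| = |Q − U| = 68.305.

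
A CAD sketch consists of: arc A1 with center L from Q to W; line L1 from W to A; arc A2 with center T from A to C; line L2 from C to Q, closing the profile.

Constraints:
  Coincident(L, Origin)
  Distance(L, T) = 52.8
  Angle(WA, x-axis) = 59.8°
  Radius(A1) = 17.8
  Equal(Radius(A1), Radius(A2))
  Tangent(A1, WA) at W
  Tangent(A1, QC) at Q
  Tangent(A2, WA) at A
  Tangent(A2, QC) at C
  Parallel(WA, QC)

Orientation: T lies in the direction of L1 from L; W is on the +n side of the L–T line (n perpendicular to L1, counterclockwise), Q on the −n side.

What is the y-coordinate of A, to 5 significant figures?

54.587

The slot axis is L1's direction at 59.8°, so u = (cos 59.8°, sin 59.8°) = (0.50302, 0.86427) and n = (−sin 59.8°, cos 59.8°) = (-0.86427, 0.50302). L is at the origin and T lies 52.8 along u from L, so T = 52.8·u = (26.559, 45.634). Tangency of A1 to both parallel lines with radius 17.8 puts W and Q at L ± 17.8·n: W = (-15.384, 8.9538), Q = (15.384, -8.9538). Equal radii place A and C the same way about T: A = T + 17.8·n = (11.175, 54.587), C = T − 17.8·n = (41.944, 36.680). So A.y = 54.587.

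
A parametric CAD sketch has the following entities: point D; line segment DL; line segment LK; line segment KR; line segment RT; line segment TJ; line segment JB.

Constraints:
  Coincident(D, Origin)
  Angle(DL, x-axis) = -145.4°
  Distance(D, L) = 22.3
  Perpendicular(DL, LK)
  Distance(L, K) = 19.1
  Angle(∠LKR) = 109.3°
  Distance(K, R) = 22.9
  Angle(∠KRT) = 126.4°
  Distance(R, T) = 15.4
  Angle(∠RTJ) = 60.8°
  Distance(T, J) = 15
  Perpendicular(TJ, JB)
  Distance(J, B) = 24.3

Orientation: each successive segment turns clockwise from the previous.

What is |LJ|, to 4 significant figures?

23.77

D is at the origin; DL runs at -145.4° with length 22.3, so L = (-18.36, -12.66). DL is perpendicular to LK, so LK runs at 124.6°; with |LK| = 19.1, K = (-29.20, 3.059). ∠LKR = 109.3° gives KR at 53.90° from the x-axis; with |KR| = 22.9, R = (-15.71, 21.56). ∠KRT = 126.4° gives RT at 0.3000° from the x-axis; with |RT| = 15.4, T = (-0.3094, 21.64). ∠RTJ = 60.8° gives TJ at -118.9° from the x-axis; with |TJ| = 15.0, J = (-7.559, 8.511). Then |LJ| = |J − L| = 23.77.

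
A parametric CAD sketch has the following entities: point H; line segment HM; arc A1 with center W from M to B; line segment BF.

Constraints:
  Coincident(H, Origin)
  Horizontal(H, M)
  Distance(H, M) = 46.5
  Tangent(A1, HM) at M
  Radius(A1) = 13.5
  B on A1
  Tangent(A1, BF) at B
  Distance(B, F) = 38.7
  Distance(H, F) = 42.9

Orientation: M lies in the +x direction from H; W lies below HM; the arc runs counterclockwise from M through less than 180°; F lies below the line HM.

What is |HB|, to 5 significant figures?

35.484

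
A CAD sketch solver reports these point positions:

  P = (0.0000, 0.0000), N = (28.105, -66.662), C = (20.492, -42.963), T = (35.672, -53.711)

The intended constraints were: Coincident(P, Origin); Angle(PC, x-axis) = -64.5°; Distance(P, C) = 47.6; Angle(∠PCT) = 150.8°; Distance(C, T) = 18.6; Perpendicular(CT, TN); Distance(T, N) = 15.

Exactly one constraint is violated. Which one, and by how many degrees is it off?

Perpendicular(CT, TN) — off by 5.00°.

P = (0.00, 0.00) ✓; PC at -64.50° ✓; |PC| = 47.60 ✓; ∠PCT = 150.8° ✓; |CT| = 18.60 ✓; ∠(CT, TN) = 85.00° ✗; |TN| = 15.00 ✓.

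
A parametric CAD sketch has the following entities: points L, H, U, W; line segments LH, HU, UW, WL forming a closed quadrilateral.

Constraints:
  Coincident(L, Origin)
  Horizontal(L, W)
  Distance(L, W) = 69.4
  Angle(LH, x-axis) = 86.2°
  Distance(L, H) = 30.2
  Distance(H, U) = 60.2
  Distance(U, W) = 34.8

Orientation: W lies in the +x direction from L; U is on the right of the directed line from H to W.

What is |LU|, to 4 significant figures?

42.78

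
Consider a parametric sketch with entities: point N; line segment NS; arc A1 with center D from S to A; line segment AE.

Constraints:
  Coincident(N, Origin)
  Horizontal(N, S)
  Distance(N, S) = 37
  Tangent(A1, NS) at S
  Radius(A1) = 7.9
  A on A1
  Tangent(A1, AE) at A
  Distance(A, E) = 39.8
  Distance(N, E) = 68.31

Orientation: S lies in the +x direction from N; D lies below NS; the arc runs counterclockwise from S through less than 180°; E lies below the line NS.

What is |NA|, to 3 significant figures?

32.4

N is at the origin; N and S share the same y with |NS| = 37.0 and S on the +x side, so S = (37.0, 0.00). Tangency of A1 to NS means the radius DS is perpendicular to NS, so D = S + (0, -7.9) = (37.0, -7.90). Since DA ⟂ AE (tangency), |DE| = √(7.9² + 39.8²) = 40.6 regardless of where A sits on A1. So E lies on both circle(N, 68.31) and circle(D, 40.6); the below-NS intersection is E = (50.3, -46.2). A is the foot of the tangent from E: A = (30.2, -11.9).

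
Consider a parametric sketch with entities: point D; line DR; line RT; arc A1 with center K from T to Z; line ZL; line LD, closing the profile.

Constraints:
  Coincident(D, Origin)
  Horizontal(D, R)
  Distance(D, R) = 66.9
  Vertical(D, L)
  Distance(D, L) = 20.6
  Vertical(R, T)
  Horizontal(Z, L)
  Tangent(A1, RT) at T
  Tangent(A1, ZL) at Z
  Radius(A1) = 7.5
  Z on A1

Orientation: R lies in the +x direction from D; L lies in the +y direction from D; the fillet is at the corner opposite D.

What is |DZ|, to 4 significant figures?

62.87

The virtual corner opposite D is at (66.90, 20.60). A1 meets RT tangentially, so KT is at right angles to RT and since A1 is tangent to ZL there, KZ ⟂ ZL, with radius 7.5, so the center K sits 7.5 in from both sides at K = (59.40, 13.10). That places the tangent points at T = (66.90, 13.10) on RT and Z = (59.40, 20.60) on ZL. Then |DZ| = |Z − D| = 62.87.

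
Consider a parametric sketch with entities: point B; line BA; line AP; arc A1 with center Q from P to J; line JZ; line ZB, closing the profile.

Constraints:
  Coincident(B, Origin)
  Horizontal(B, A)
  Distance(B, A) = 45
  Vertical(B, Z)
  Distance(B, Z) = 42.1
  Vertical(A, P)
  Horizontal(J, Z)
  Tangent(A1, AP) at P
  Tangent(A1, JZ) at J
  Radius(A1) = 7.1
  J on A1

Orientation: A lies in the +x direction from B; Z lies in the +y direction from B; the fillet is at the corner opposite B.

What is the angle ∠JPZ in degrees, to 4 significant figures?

36.03°

B is at the origin; BA is horizontal with |BA| = 45.0 and A on the +x side, so A = (45.00, 0.000). BZ is vertical with |BZ| = 42.1 and Z on the +y side, so Z = (0.000, 42.10). The virtual corner opposite B is at (45.00, 42.10). A1 meets AP tangentially, so QP is at right angles to AP and tangency of A1 to JZ means the radius QJ is perpendicular to JZ, with radius 7.1, so the center Q sits 7.1 in from both sides at Q = (37.90, 35.00). That places the tangent points at P = (45.00, 35.00) on AP and J = (37.90, 42.10) on JZ. Then cos ∠JPZ = PJ·PZ / (|PJ||PZ|), giving 36.03°.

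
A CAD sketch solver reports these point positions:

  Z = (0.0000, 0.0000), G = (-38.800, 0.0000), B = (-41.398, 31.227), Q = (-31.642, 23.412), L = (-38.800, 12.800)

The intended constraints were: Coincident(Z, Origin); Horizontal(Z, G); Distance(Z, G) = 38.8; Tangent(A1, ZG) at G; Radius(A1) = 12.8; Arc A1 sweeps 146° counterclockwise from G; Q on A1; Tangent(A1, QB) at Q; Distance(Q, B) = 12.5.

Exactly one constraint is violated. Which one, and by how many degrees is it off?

Tangent(A1, QB) at Q — off by 4.70°.

Z = (0.00, 0.00) ✓; Z.y = 0.00, G.y = 0.00 ✓; |ZG| = 38.80 ✓; ∠(LG, GZ) = 90.00° ✓; |LG| = 12.80 ✓; bearing(L→Q) − bearing(L→G) = 146.0° ✓; |LQ| = 12.80 ✓; ∠(LQ, QB) = 94.70° ✗; |QB| = 12.50 ✓.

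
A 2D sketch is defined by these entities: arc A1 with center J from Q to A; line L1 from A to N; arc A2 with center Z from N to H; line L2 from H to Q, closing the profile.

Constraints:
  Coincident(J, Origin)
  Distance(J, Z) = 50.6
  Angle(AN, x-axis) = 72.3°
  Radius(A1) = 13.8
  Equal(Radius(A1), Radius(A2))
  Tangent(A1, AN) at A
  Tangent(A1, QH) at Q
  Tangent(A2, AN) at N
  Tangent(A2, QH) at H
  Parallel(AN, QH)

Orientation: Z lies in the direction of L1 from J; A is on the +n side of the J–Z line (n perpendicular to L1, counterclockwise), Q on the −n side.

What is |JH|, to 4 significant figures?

52.45

The slot axis is L1's direction at 72.3°, so u = (cos 72.3°, sin 72.3°) = (0.3040, 0.9527) and n = (−sin 72.3°, cos 72.3°) = (-0.9527, 0.3040). J is at the origin and Z lies 50.6 along u from J, so Z = 50.6·u = (15.38, 48.20). Tangency of A1 to both parallel lines with radius 13.8 puts A and Q at J ± 13.8·n: A = (-13.15, 4.196), Q = (13.15, -4.196). Equal radii place N and H the same way about Z: N = Z + 13.8·n = (2.237, 52.40), H = Z − 13.8·n = (28.53, 44.01). Then |JH| = |H − J| = 52.45.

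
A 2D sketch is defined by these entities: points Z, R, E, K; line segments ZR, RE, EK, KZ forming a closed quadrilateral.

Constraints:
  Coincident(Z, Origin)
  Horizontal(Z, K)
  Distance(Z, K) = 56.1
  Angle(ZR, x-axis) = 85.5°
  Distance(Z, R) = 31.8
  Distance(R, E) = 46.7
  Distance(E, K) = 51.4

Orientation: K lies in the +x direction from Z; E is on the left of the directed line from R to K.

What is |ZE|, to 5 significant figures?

67.696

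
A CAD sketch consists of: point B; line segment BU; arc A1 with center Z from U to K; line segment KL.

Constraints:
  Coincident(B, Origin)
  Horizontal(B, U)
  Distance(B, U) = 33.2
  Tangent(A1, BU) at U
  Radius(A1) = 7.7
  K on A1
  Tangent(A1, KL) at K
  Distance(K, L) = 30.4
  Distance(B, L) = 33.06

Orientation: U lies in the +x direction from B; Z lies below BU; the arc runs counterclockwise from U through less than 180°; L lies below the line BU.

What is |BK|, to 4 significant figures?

26.73

Checks: |ZK| = 7.700 ✓; ∠(ZK, KL) = 90.00° ✓; |KL| = 30.40 ✓; |BL| = 33.06 ✓.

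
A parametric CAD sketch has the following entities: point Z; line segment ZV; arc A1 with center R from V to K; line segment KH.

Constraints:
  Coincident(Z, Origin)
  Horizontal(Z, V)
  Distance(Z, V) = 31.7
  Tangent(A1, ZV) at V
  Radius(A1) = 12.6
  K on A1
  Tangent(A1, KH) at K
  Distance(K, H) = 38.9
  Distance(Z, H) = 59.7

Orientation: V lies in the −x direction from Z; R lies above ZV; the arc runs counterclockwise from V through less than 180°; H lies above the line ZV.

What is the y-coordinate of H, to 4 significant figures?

53.22

Checks: Z.y = 0.00, V.y = 0.00 ✓; |RK| = 12.60 ✓; ∠(RK, KH) = 90.00° ✓; |KH| = 38.90 ✓; |ZH| = 59.70 ✓.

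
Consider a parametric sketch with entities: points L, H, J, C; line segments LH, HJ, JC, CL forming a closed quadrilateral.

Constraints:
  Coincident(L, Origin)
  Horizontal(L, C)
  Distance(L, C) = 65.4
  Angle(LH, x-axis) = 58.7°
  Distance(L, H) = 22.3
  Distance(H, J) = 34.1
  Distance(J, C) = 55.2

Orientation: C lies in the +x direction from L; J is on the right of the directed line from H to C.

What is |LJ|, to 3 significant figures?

19.4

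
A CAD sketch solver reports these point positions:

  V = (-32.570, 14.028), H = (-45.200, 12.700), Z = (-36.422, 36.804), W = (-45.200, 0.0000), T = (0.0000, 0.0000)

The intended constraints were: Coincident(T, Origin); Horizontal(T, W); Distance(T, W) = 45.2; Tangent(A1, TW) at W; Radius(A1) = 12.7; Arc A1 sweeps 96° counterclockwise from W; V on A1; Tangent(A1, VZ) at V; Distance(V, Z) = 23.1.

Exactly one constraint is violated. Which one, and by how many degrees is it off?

Tangent(A1, VZ) at V — off by 3.60°.

T = (0.00, 0.00) ✓; T.y = 0.00, W.y = 0.00 ✓; |TW| = 45.20 ✓; ∠(HW, WT) = 90.00° ✓; |HW| = 12.70 ✓; bearing(H→V) − bearing(H→W) = 96.00° ✓; |HV| = 12.70 ✓; ∠(HV, VZ) = 86.40° ✗; |VZ| = 23.10 ✓.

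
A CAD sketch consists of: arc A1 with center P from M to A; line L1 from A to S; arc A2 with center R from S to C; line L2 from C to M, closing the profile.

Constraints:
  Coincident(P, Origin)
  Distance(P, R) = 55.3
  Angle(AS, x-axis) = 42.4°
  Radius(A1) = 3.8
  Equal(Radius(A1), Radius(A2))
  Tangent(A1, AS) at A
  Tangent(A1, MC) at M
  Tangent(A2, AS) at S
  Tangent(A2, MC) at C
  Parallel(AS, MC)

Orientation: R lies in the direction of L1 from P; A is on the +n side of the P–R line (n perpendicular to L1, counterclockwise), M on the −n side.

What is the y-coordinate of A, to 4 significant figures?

2.806

The slot axis is L1's direction at 42.4°, so u = (cos 42.4°, sin 42.4°) = (0.7385, 0.6743) and n = (−sin 42.4°, cos 42.4°) = (-0.6743, 0.7385). P is at the origin and R lies 55.3 along u from P, so R = 55.3·u = (40.84, 37.29). Tangency of A1 to both parallel lines with radius 3.8 puts A and M at P ± 3.8·n: A = (-2.562, 2.806), M = (2.562, -2.806). So A.y = 2.806.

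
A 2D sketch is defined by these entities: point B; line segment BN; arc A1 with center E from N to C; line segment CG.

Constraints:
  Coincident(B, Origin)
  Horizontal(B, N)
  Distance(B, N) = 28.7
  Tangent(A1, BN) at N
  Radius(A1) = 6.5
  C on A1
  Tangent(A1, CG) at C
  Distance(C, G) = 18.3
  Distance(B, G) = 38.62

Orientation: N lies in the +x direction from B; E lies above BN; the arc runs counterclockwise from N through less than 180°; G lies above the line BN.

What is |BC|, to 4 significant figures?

35.89

Checks: B = (0.00, 0.00) ✓; |EC| = 6.500 ✓; ∠(EC, CG) = 90.00° ✓; |CG| = 18.30 ✓; |BG| = 38.62 ✓.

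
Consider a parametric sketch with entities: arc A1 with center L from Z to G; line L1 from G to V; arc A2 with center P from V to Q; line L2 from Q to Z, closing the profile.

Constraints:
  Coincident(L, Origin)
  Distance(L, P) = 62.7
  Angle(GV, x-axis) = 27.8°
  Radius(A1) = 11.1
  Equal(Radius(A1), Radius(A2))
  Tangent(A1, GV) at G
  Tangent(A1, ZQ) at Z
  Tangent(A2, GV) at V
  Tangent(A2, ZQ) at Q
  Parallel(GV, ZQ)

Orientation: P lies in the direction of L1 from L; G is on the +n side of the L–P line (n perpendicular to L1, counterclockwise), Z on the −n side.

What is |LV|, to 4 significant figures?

63.67

Tangency of A1 to both parallel lines with radius 11.1 puts G and Z at L ± 11.1·n: G = (-5.177, 9.819), Z = (5.177, -9.819). Equal radii place V and Q the same way about P: V = P + 11.1·n = (50.29, 39.06), Q = P − 11.1·n = (60.64, 19.42). Then |LV| = |V − L| = 63.67.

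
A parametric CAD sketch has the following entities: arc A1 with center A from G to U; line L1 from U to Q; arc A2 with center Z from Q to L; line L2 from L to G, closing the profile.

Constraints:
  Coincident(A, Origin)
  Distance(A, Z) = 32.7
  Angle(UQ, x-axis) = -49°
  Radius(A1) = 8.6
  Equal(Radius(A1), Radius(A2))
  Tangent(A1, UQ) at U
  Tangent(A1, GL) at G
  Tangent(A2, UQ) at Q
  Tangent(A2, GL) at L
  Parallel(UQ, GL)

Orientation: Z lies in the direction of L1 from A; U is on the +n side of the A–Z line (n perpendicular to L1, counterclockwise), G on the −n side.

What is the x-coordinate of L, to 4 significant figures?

14.96

Tangency of A1 to both parallel lines with radius 8.6 puts U and G at A ± 8.6·n: U = (6.491, 5.642), G = (-6.491, -5.642). Equal radii place Q and L the same way about Z: Q = Z + 8.6·n = (27.94, -19.04), L = Z − 8.6·n = (14.96, -30.32). So L.x = 14.96.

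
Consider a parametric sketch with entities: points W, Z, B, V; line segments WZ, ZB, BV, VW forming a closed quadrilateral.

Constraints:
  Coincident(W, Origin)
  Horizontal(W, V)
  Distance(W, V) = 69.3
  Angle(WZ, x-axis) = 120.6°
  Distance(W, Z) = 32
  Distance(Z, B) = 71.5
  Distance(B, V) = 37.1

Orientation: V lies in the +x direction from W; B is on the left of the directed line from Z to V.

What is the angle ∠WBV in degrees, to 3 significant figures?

80.9°

W is at the origin; WV is horizontal with |WV| = 69.3 and V in +x, so V = (69.3, 0). WZ runs at 120.6° with |WZ| = 32.0, so Z = (-16.3, 27.5). B is determined by |ZB| = 71.5 and |BV| = 37.1 together: it lies at the intersection of circle(Z, 71.5) and circle(V, 37.1). With |ZV| = 89.9, the foot of the radical line on ZV is 65.7 from Z and the perpendicular offset is √(71.5² − 65.7²) = 28.1. Taking the left-of-ZV solution: B = (54.9, 34.2).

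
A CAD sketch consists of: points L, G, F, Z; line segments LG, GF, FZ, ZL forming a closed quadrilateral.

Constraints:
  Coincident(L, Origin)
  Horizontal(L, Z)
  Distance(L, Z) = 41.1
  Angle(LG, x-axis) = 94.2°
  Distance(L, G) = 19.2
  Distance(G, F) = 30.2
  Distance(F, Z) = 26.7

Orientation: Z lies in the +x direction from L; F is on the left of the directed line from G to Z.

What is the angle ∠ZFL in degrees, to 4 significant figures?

78.66°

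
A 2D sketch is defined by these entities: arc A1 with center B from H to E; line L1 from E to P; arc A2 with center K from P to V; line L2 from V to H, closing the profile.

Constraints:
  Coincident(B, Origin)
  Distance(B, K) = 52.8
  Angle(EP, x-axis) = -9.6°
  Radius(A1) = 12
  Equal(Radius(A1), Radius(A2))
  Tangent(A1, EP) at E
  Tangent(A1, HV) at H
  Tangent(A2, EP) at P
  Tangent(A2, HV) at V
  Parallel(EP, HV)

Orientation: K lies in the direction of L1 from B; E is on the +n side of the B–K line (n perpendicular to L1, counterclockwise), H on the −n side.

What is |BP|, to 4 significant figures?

54.15

The slot axis is L1's direction at -9.6°, so u = (cos -9.6°, sin -9.6°) = (0.9860, -0.1668) and n = (−sin -9.6°, cos -9.6°) = (0.1668, 0.9860). B is at the origin and K lies 52.8 along u from B, so K = 52.8·u = (52.06, -8.805). Tangency of A1 to both parallel lines with radius 12.0 puts E and H at B ± 12.0·n: E = (2.001, 11.83), H = (-2.001, -11.83). Equal radii place P and V the same way about K: P = K + 12.0·n = (54.06, 3.027), V = K − 12.0·n = (50.06, -20.64). Then |BP| = |P − B| = 54.15.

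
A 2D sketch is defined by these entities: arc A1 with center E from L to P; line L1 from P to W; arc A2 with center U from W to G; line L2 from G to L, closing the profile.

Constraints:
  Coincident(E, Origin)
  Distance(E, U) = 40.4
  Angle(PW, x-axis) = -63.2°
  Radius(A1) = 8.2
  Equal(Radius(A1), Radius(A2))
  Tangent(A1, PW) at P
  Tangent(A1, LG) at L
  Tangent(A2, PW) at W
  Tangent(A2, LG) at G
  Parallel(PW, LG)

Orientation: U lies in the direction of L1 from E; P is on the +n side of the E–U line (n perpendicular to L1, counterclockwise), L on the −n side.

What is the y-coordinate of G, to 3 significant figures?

-39.8

The slot axis is L1's direction at -63.2°, so u = (cos -63.2°, sin -63.2°) = (0.451, -0.893) and n = (−sin -63.2°, cos -63.2°) = (0.893, 0.451). E is at the origin and U lies 40.4 along u from E, so U = 40.4·u = (18.2, -36.1). Tangency of A1 to both parallel lines with radius 8.2 puts P and L at E ± 8.2·n: P = (7.32, 3.70), L = (-7.32, -3.70). Equal radii place W and G the same way about U: W = U + 8.2·n = (25.5, -32.4), G = U − 8.2·n = (10.9, -39.8). So G.y = -39.8.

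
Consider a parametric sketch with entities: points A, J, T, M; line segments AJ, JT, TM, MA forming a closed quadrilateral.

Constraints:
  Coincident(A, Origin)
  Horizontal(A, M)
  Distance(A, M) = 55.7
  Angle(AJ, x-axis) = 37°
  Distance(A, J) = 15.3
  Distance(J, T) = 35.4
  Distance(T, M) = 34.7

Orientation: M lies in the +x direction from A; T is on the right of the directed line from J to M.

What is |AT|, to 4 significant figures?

36.32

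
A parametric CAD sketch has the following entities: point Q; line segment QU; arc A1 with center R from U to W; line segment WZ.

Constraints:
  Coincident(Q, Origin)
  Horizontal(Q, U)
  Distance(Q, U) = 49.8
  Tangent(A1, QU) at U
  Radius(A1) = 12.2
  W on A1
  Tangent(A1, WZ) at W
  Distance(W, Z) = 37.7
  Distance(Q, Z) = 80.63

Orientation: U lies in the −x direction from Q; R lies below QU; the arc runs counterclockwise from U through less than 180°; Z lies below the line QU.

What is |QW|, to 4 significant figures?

63.06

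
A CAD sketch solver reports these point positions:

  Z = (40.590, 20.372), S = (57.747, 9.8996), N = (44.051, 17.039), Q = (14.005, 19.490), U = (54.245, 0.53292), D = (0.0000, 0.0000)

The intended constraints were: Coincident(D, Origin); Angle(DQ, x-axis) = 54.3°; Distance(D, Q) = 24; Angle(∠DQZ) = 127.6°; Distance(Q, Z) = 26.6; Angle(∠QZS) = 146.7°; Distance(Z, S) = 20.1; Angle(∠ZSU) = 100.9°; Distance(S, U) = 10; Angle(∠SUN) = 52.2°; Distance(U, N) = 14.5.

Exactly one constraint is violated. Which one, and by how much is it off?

Distance(U, N) = 14.5 — off by 4.90.

D = (0.00, 0.00) ✓; DQ at 54.30° ✓; |DQ| = 24.00 ✓; ∠DQZ = 127.6° ✓; |QZ| = 26.60 ✓; ∠QZS = 146.7° ✓; |ZS| = 20.10 ✓; ∠ZSU = 100.9° ✓; |SU| = 10.00 ✓; ∠SUN = 52.20° ✓; |UN| = 19.40 ✗.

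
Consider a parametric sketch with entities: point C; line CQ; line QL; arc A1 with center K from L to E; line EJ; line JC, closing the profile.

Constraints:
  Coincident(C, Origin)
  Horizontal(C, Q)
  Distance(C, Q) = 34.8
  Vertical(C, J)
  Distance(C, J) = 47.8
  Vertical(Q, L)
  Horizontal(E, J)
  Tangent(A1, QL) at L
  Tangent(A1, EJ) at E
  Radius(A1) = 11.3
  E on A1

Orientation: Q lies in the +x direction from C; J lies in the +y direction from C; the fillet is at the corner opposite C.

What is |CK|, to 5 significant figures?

43.411

CJ is vertical with |CJ| = 47.8 and J on the +y side, so J = (0.0000, 47.800). The virtual corner opposite C is at (34.800, 47.800). Tangency of A1 to QL means the radius KL is perpendicular to QL and tangency of A1 to EJ means the radius KE is perpendicular to EJ, with radius 11.3, so the center K sits 11.3 in from both sides at K = (23.500, 36.500). Then |CK| = |K − C| = 43.411.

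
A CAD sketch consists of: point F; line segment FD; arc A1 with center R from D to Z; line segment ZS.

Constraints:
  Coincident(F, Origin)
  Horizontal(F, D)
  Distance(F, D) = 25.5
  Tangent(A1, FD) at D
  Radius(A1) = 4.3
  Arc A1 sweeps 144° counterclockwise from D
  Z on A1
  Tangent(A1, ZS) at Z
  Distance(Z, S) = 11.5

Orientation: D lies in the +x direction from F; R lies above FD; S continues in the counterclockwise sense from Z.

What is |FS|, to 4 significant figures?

23.71

F is at the origin; F and D share the same y with |FD| = 25.5 and D on the +x side, so D = (25.50, 0.000). The tangent condition forces RD to be normal to FD, so R = D + (0, 4.3) = (25.50, 4.300). On A1, D sits at bearing -90° from R; a 144° counterclockwise sweep puts Z at bearing 54°, so Z = R + 4.3·(cos 54°, sin 54°) = (28.03, 7.779). Since A1 is tangent to ZS there, RZ ⟂ ZS, so ZS runs along (−sin 54°, cos 54°); with |ZS| = 11.5, S = (18.72, 14.54). Then |FS| = |S − F| = 23.71.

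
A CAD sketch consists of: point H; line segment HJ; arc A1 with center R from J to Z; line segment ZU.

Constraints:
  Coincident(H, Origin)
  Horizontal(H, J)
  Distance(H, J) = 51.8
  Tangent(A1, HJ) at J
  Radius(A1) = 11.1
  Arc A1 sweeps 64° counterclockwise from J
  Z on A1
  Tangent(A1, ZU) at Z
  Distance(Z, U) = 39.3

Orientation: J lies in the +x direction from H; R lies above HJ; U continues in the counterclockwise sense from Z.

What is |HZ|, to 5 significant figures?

62.090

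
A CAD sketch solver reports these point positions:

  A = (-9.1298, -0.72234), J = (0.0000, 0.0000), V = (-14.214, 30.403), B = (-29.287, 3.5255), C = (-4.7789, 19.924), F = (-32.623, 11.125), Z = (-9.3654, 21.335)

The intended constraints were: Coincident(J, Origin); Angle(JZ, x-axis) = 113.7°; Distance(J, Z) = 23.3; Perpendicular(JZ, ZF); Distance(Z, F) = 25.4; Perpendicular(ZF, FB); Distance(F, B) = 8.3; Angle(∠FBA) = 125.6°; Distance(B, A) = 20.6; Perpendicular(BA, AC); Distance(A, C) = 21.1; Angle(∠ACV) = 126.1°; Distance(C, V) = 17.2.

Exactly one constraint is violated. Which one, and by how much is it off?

Distance(C, V) = 17.2 — off by 3.10.

J = (0.00, 0.00) ✓; JZ at 113.7° ✓; |JZ| = 23.30 ✓; ∠(JZ, ZF) = 90.00° ✓; |ZF| = 25.40 ✓; ∠(ZF, FB) = 90.00° ✓; |FB| = 8.299 ✓; ∠FBA = 125.6° ✓; |BA| = 20.60 ✓; ∠(BA, AC) = 90.00° ✓; |AC| = 21.10 ✓; ∠ACV = 126.1° ✓; |CV| = 14.10 ✗.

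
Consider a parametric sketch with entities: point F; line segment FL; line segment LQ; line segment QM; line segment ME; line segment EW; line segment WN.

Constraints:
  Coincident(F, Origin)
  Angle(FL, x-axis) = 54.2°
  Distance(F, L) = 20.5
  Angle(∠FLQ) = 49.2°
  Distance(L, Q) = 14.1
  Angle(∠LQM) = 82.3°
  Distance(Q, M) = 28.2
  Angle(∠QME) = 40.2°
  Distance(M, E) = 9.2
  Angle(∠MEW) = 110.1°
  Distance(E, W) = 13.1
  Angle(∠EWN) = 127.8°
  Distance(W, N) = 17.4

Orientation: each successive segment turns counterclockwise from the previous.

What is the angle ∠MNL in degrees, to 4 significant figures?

59.30°

F is at the origin; FL runs at 54.2° with length 20.5, so L = (11.99, 16.63). ∠FLQ = 49.2° gives LQ at -175.0° from the x-axis; with |LQ| = 14.1, Q = (-2.055, 15.40). ∠LQM = 82.3° gives QM at -77.30° from the x-axis; with |QM| = 28.2, M = (4.145, -12.11). ∠QME = 40.2° gives ME at 62.50° from the x-axis; with |ME| = 9.2, E = (8.393, -3.952). ∠MEW = 110.1° gives EW at 132.4° from the x-axis; with |EW| = 13.1, W = (-0.4403, 5.722). ∠EWN = 127.8° gives WN at -175.4° from the x-axis; with |WN| = 17.4, N = (-17.78, 4.327). Then cos ∠MNL = NM·NL / (|NM||NL|), giving 59.30°.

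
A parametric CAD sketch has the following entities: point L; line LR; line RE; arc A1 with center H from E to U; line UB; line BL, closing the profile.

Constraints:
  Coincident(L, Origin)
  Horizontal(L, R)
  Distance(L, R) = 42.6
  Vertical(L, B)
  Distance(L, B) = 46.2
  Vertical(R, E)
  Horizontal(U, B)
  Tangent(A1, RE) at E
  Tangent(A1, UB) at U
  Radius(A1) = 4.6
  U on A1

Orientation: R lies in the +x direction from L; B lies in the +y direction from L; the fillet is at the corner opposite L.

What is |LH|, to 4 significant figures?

56.34

L and B share the same x with |LB| = 46.2 and B on the +y side, so B = (0.000, 46.20). The virtual corner opposite L is at (42.60, 46.20). Since A1 is tangent to RE there, HE ⟂ RE and since A1 is tangent to UB there, HU ⟂ UB, with radius 4.6, so the center H sits 4.6 in from both sides at H = (38.00, 41.60). Then |LH| = |H − L| = 56.34.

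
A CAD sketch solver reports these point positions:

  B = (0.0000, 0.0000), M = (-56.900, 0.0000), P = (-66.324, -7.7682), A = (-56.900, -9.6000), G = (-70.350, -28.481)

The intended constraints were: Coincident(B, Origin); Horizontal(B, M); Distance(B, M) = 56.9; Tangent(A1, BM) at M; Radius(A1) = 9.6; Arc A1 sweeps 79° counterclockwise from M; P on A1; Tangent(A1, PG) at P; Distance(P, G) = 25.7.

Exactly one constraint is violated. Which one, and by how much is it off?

Distance(P, G) = 25.7 — off by 4.60.

B = (0.00, 0.00) ✓; B.y = 0.00, M.y = 0.00 ✓; |BM| = 56.90 ✓; ∠(AM, MB) = 90.00° ✓; |AM| = 9.600 ✓; bearing(A→P) − bearing(A→M) = 79.00° ✓; |AP| = 9.600 ✓; ∠(AP, PG) = 90.00° ✓; |PG| = 21.10 ✗.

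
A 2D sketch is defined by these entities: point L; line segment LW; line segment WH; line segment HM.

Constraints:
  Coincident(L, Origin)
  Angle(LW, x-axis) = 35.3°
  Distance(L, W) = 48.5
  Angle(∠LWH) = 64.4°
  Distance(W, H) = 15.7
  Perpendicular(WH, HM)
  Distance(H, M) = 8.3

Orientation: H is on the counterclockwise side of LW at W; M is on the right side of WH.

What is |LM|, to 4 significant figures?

52.30

L is at the origin; LW runs at 35.3° with length 48.5, so W = 48.5·(cos 35.3°, sin 35.3°) = (39.58, 28.03). ∠LWH = 64.4°, so WH runs at 35.3° + (180° − 64.4°) = 150.9° from the x-axis; with |WH| = 15.7, H = W + 15.7·(cos 150.9°, sin 150.9°) = (25.86, 35.66). WH is perpendicular to HM; with |HM| = 8.3 on the right of WH, M = H + 8.3·(0.4863, 0.8738) = (29.90, 42.91). Then |LM| = |M − L| = 52.30.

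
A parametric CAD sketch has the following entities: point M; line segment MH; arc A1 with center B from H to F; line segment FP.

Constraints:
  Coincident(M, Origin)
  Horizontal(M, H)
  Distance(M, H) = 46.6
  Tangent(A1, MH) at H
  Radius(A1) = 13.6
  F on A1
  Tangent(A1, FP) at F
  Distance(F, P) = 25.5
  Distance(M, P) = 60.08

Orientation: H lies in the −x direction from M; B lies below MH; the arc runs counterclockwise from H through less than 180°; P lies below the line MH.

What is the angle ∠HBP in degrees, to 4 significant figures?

172.3°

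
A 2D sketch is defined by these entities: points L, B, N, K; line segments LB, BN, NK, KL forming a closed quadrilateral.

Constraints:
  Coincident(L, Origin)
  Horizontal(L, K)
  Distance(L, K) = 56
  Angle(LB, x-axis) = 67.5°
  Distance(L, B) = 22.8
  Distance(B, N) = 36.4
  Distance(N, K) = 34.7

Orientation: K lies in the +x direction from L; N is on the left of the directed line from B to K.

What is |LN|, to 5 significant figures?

54.062

L is at the origin; LK is horizontal with |LK| = 56.0 and K in +x, so K = (56.0, 0). LB runs at 67.5° with |LB| = 22.8, so B = (8.7252, 21.064). N is determined by |BN| = 36.4 and |NK| = 34.7 together: it lies at the intersection of circle(B, 36.4) and circle(K, 34.7). With |BK| = 51.755, the foot of the radical line on BK is 27.045 from B and the perpendicular offset is √(36.4² − 27.045²) = 24.362. Taking the left-of-BK solution: N = (43.345, 32.310).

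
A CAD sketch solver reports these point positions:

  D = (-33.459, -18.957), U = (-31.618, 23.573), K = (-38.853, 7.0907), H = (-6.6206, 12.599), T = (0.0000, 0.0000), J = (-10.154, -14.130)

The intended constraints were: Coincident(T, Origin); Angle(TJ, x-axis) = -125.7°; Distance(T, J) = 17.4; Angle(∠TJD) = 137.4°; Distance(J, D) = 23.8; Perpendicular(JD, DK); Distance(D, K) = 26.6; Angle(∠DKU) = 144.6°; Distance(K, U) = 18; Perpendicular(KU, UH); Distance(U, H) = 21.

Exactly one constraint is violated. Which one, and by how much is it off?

Distance(U, H) = 21 — off by 6.30.

T = (0.00, 0.00) ✓; TJ at -125.7° ✓; |TJ| = 17.40 ✓; ∠TJD = 137.4° ✓; |JD| = 23.80 ✓; ∠(JD, DK) = 90.00° ✓; |DK| = 26.60 ✓; ∠DKU = 144.6° ✓; |KU| = 18.00 ✓; ∠(KU, UH) = 90.00° ✓; |UH| = 27.30 ✗.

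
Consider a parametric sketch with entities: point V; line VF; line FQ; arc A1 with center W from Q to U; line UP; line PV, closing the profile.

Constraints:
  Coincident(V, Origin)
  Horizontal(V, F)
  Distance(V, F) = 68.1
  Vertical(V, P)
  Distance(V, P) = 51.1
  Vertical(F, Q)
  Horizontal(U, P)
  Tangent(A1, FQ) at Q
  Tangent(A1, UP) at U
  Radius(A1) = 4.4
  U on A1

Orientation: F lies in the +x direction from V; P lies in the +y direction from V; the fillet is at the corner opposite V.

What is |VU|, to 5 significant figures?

81.663

The virtual corner opposite V is at (68.100, 51.100). Tangency of A1 to FQ means the radius WQ is perpendicular to FQ and since A1 is tangent to UP there, WU ⟂ UP, with radius 4.4, so the center W sits 4.4 in from both sides at W = (63.700, 46.700). That places the tangent points at Q = (68.100, 46.700) on FQ and U = (63.700, 51.100) on UP. Then |VU| = |U − V| = 81.663.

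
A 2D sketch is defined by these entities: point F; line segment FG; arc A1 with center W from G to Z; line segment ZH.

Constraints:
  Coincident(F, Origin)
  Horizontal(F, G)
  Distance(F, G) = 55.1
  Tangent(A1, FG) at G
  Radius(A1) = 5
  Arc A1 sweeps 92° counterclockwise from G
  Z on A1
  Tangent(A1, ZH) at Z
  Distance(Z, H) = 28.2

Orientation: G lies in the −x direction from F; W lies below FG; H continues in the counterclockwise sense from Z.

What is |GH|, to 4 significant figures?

33.60

On A1, G sits at bearing 90° from W; a 92° counterclockwise sweep puts Z at bearing 182°, so Z = W + 5.0·(cos 182°, sin 182°) = (-60.10, -5.174). The tangent condition forces WZ to be normal to ZH, so ZH runs along (−sin 182°, cos 182°); with |ZH| = 28.2, H = (-59.11, -33.36). Then |GH| = |H − G| = 33.60.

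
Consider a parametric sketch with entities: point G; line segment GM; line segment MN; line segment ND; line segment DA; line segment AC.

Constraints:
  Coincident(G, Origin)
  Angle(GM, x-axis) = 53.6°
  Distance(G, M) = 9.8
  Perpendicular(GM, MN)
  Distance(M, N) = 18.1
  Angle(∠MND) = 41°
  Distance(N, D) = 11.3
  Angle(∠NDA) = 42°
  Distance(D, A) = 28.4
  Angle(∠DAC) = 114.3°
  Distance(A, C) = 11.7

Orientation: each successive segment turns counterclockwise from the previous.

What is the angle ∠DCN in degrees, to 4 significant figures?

10.67°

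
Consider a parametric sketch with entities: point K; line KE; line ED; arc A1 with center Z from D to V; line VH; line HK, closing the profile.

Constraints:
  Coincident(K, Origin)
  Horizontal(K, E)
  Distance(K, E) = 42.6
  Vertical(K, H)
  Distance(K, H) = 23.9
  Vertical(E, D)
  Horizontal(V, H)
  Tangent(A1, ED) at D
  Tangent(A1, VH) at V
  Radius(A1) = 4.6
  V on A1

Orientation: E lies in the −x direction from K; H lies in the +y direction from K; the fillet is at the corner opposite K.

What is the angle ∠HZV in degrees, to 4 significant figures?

83.10°

The virtual corner opposite K is at (-42.60, 23.90). Tangency of A1 to ED means the radius ZD is perpendicular to ED and tangency of A1 to VH means the radius ZV is perpendicular to VH, with radius 4.6, so the center Z sits 4.6 in from both sides at Z = (-38.00, 19.30). That places the tangent points at D = (-42.60, 19.30) on ED and V = (-38.00, 23.90) on VH. Then cos ∠HZV = ZH·ZV / (|ZH||ZV|), giving 83.10°.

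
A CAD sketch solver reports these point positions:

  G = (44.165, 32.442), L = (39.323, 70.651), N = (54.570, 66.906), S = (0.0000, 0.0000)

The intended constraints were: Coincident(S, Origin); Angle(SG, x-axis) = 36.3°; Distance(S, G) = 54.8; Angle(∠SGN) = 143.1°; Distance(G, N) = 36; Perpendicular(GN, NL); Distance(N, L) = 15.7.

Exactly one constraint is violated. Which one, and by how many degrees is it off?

Perpendicular(GN, NL) — off by 3.00°.

S = (0.00, 0.00) ✓; SG at 36.30° ✓; |SG| = 54.80 ✓; ∠SGN = 143.1° ✓; |GN| = 36.00 ✓; ∠(GN, NL) = 93.00° ✗; |NL| = 15.70 ✓.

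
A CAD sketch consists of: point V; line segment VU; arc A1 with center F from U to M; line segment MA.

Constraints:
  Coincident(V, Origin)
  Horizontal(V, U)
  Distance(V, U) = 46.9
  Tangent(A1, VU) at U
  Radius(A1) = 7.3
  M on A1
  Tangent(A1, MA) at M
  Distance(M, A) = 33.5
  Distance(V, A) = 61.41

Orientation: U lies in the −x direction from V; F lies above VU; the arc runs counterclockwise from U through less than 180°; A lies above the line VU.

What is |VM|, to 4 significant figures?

40.60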